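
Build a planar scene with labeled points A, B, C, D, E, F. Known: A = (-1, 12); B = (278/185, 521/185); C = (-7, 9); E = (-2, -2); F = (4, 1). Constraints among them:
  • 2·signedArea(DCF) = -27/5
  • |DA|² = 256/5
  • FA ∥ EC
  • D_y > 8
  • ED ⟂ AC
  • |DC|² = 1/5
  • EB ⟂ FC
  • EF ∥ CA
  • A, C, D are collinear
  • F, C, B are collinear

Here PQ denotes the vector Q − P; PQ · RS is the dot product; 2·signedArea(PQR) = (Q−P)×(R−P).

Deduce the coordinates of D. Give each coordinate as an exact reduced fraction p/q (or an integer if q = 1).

1. D_x = -37/5  [A, C, D are collinear ∩ ED ⟂ AC]
2. D_y = 44/5  [A, C, D are collinear ∩ ED ⟂ AC]
   → D = (-37/5, 44/5)

D = (-37/5, 44/5)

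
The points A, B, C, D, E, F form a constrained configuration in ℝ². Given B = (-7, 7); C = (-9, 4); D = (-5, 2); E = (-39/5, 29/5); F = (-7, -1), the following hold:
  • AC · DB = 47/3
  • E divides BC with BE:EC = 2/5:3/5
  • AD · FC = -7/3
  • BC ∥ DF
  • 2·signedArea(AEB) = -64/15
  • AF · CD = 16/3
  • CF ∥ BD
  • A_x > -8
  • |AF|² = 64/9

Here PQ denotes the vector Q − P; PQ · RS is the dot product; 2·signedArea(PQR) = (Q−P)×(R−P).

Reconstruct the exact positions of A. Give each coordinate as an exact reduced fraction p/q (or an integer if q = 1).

A = (-7, 5/3)

1. A_x = -7  [AC · DB = 47/3 ∩ 2·signedArea(AEB) = -64/15]
2. A_y = 5/3  [AC · DB = 47/3 ∩ 2·signedArea(AEB) = -64/15]
   → A = (-7, 5/3)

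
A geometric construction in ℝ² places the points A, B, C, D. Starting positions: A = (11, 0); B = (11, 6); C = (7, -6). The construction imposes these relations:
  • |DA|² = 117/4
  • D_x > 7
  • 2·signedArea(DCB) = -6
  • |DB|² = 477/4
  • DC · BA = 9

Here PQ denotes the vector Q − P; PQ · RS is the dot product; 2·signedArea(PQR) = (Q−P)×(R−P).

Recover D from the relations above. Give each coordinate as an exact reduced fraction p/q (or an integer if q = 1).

1. D_x = 8  [DC · BA = 9 ∩ 2·signedArea(DCB) = -6]
2. D_y = -9/2  [DC · BA = 9 ∩ 2·signedArea(DCB) = -6]
   → D = (8, -9/2)

D = (8, -9/2)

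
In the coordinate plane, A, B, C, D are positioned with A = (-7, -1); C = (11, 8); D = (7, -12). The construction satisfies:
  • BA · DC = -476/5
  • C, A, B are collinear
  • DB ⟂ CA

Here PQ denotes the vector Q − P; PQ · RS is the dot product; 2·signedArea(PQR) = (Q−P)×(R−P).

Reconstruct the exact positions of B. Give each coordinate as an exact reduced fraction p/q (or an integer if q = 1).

1. B_x = -1/5  [C, A, B are collinear ∩ DB ⟂ CA]
2. B_y = 12/5  [C, A, B are collinear ∩ DB ⟂ CA]
   → B = (-1/5, 12/5)

B = (-1/5, 12/5)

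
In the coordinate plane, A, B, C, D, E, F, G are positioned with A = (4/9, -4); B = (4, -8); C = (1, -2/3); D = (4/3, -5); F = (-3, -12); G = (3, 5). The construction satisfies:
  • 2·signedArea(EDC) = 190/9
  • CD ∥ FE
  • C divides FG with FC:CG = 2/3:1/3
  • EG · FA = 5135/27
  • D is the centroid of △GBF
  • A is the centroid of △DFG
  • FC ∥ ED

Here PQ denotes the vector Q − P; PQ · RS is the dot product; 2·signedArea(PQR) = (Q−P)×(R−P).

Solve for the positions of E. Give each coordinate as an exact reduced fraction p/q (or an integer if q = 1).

E = (-8/3, -49/3)

1. E_x = -8/3  [FC ∥ ED ∩ CD ∥ FE]
2. E_y = -49/3  [FC ∥ ED ∩ CD ∥ FE]
   → E = (-8/3, -49/3)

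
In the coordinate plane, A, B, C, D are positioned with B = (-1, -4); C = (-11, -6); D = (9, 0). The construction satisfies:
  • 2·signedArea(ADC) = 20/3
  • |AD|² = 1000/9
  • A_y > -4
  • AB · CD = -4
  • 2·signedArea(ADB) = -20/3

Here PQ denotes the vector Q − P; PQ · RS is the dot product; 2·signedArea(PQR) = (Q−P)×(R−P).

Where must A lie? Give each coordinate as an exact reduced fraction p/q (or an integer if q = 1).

A = (-1, -10/3)

1. A_x = -1  [2·signedArea(ADB) = -20/3 ∩ AB · CD = -4]
2. A_y = -10/3  [2·signedArea(ADB) = -20/3 ∩ AB · CD = -4]
   → A = (-1, -10/3)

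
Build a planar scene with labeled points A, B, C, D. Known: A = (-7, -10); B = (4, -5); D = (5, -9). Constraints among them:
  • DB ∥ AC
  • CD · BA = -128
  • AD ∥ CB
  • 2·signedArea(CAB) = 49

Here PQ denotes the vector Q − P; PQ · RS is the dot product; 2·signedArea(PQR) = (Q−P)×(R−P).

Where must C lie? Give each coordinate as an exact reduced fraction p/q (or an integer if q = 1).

C = (-8, -6)

1. C_x = -8  [AD ∥ CB ∩ DB ∥ AC]
2. C_y = -6  [AD ∥ CB ∩ DB ∥ AC]
   → C = (-8, -6)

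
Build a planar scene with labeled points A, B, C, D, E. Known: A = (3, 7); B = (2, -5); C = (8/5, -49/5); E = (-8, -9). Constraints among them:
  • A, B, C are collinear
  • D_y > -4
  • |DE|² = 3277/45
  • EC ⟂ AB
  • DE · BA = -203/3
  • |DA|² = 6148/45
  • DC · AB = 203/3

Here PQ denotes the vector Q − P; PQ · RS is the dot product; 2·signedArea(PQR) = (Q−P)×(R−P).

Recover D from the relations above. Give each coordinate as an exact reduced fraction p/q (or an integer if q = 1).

D = (-17/15, -59/15)

1. D_x = -17/15  [line 1·x + 12·y + 145/3 = 0 ∩ |DA|² = 6148/45]
2. D_y = -59/15  [line 1·x + 12·y + 145/3 = 0 ∩ |DA|² = 6148/45]
   → D = (-17/15, -59/15)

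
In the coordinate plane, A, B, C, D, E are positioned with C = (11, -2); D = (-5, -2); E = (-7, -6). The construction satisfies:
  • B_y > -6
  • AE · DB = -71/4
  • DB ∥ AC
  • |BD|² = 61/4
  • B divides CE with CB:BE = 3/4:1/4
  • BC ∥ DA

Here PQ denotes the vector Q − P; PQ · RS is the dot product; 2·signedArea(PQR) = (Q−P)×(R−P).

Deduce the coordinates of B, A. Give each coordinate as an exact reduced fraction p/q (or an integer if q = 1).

A = (17/2, 1)
B = (-5/2, -5)

1. B_x = -5/2  [B divides CE with CB:BE = 3/4:1/4]
2. B_y = -5  [B divides CE with CB:BE = 3/4:1/4]
   → B = (-5/2, -5)
3. A_x = 17/2  [DB ∥ AC ∩ BC ∥ DA]
4. A_y = 1  [DB ∥ AC ∩ BC ∥ DA]
   → A = (17/2, 1)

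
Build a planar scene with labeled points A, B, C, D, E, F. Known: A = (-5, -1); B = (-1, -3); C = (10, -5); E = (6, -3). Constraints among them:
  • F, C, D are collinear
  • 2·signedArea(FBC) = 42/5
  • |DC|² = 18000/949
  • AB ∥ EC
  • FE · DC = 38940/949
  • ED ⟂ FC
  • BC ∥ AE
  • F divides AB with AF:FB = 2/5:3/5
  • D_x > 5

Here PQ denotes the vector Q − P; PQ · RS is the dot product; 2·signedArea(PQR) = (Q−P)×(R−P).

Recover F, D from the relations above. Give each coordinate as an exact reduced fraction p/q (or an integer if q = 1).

1. F_x = -17/5  [F divides AB with AF:FB = 2/5:3/5]
2. F_y = -9/5  [F divides AB with AF:FB = 2/5:3/5]
   → F = (-17/5, -9/5)
3. D_x = 5470/949  [F, C, D are collinear ∩ ED ⟂ FC]
4. D_y = -3785/949  [F, C, D are collinear ∩ ED ⟂ FC]
   → D = (5470/949, -3785/949)

D = (5470/949, -3785/949)
F = (-17/5, -9/5)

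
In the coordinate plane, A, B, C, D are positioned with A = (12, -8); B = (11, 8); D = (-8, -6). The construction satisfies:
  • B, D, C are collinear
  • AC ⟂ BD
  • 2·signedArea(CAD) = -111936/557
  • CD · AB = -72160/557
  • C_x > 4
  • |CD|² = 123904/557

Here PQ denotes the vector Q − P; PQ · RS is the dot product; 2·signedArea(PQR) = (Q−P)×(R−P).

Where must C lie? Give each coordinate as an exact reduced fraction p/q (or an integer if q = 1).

C = (2232/557, 1586/557)

1. C_x = 2232/557  [B, D, C are collinear ∩ AC ⟂ BD]
2. C_y = 1586/557  [B, D, C are collinear ∩ AC ⟂ BD]
   → C = (2232/557, 1586/557)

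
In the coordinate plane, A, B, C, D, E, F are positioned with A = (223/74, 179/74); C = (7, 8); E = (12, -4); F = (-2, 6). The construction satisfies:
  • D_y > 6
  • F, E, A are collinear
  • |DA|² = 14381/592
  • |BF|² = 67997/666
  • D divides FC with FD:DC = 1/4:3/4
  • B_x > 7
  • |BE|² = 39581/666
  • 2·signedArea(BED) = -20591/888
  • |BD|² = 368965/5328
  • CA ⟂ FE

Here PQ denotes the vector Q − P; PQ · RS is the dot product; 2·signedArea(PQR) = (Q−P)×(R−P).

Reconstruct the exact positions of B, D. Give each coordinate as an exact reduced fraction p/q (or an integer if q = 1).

1. D_x = 1/4  [D divides FC with FD:DC = 1/4:3/4]
2. D_y = 13/2  [D divides FC with FD:DC = 1/4:3/4]
   → D = (1/4, 13/2)
3. B_x = 543/74  [line -21/2·x + -47/4·y + 90743/888 = 0 ∩ |BF|² = 67997/666]
4. B_y = 475/222  [line -21/2·x + -47/4·y + 90743/888 = 0 ∩ |BF|² = 67997/666]
   → B = (543/74, 475/222)

B = (543/74, 475/222)
D = (1/4, 13/2)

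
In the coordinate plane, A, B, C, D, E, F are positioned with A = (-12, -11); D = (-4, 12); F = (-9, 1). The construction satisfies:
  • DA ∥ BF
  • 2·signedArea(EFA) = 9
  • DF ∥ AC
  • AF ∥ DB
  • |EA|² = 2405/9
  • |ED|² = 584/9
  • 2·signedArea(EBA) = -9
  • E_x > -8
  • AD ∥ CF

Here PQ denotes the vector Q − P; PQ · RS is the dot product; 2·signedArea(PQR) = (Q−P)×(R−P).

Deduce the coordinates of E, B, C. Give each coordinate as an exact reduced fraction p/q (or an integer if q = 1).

B = (-1, 24)
C = (-17, -22)
E = (-22/3, 14/3)

1. E_x = -22/3  [line 12·x + -3·y + 102 = 0 ∩ |EA|² = 2405/9]
2. E_y = 14/3  [line 12·x + -3·y + 102 = 0 ∩ |EA|² = 2405/9]
   → E = (-22/3, 14/3)
3. B_x = -1  [2·signedArea(EBA) = -9 ∩ DA ∥ BF]
4. B_y = 24  [2·signedArea(EBA) = -9 ∩ DA ∥ BF]
   → B = (-1, 24)
5. C_x = -17  [AD ∥ CF ∩ DF ∥ AC]
6. C_y = -22  [AD ∥ CF ∩ DF ∥ AC]
   → C = (-17, -22)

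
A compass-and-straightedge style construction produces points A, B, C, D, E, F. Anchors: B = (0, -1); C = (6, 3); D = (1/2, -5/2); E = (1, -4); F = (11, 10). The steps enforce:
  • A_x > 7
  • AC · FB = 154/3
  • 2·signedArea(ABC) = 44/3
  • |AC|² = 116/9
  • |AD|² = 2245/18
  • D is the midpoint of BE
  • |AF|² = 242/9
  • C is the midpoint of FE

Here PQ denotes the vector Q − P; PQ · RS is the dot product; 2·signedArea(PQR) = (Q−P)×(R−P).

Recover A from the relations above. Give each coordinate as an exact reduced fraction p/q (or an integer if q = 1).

1. A_x = 22/3  [2·signedArea(ABC) = 44/3 ∩ AC · FB = 154/3]
2. A_y = 19/3  [2·signedArea(ABC) = 44/3 ∩ AC · FB = 154/3]
   → A = (22/3, 19/3)

A = (22/3, 19/3)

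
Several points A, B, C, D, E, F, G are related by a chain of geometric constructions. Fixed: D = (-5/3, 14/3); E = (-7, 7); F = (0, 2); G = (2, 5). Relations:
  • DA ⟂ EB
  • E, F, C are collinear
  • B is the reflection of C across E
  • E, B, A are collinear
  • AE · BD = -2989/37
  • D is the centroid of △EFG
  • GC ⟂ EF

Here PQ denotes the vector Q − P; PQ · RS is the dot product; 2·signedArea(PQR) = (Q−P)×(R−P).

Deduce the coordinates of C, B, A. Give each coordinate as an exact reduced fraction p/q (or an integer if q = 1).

A = (-175/74, 273/74)
B = (-1029/74, 883/74)
C = (-7/74, 153/74)

1. C_x = -7/74  [E, F, C are collinear ∩ GC ⟂ EF]
2. C_y = 153/74  [E, F, C are collinear ∩ GC ⟂ EF]
   → C = (-7/74, 153/74)
3. B_x = -1029/74  [B is the reflection of C across E]
4. B_y = 883/74  [B is the reflection of C across E]
   → B = (-1029/74, 883/74)
5. A_x = -175/74  [E, B, A are collinear ∩ DA ⟂ EB]
6. A_y = 273/74  [E, B, A are collinear ∩ DA ⟂ EB]
   → A = (-175/74, 273/74)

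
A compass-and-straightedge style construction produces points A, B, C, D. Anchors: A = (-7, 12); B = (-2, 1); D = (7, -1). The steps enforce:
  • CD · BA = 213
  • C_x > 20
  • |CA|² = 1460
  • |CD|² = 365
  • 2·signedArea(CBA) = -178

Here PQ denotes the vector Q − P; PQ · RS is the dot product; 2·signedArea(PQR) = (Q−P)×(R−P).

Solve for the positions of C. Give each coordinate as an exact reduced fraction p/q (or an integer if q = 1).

C = (21, -14)

1. C_x = 21  [2·signedArea(CBA) = -178 ∩ CD · BA = 213]
2. C_y = -14  [2·signedArea(CBA) = -178 ∩ CD · BA = 213]
   → C = (21, -14)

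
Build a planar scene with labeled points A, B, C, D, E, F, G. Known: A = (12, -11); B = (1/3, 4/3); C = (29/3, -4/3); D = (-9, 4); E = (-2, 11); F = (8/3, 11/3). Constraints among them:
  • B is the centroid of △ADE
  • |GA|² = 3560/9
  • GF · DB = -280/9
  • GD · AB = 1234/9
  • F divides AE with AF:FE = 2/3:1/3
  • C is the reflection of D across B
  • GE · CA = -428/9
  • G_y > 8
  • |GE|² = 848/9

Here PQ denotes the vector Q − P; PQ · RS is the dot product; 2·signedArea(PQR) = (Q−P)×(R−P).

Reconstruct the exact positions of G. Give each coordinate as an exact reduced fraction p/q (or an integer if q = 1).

1. G_x = 22/3  [GD · AB = 1234/9 ∩ GE · CA = -428/9]
2. G_y = 25/3  [GD · AB = 1234/9 ∩ GE · CA = -428/9]
   → G = (22/3, 25/3)

G = (22/3, 25/3)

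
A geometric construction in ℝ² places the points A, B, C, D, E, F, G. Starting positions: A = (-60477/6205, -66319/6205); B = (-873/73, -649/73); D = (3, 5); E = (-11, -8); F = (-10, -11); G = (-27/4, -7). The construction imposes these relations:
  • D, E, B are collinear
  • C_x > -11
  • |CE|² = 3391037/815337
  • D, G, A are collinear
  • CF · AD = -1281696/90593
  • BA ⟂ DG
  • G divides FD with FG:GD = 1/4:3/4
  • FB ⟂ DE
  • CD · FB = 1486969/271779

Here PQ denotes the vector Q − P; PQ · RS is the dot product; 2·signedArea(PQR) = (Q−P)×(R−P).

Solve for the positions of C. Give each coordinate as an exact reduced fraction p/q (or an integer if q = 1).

1. C_x = -63594/6205  [CF · AD = -1281696/90593 ∩ CD · FB = 1486969/271779]
2. C_y = -184214/18615  [CF · AD = -1281696/90593 ∩ CD · FB = 1486969/271779]
   → C = (-63594/6205, -184214/18615)

C = (-63594/6205, -184214/18615)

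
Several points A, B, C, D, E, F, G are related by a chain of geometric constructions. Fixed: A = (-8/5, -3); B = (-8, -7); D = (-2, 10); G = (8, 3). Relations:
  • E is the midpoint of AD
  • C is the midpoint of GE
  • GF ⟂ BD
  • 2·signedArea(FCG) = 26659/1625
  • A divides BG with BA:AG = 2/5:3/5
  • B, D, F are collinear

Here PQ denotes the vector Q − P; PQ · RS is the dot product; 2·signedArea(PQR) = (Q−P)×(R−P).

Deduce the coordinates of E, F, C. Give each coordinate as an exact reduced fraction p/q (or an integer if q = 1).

C = (31/10, 13/4)
E = (-9/5, 7/2)
F = (-1004/325, 2247/325)

1. E_x = -9/5  [E is the midpoint of AD]
2. E_y = 7/2  [E is the midpoint of AD]
   → E = (-9/5, 7/2)
3. F_x = -1004/325  [B, D, F are collinear ∩ GF ⟂ BD]
4. F_y = 2247/325  [B, D, F are collinear ∩ GF ⟂ BD]
   → F = (-1004/325, 2247/325)
5. C_x = 31/10  [C is the midpoint of GE]
6. C_y = 13/4  [C is the midpoint of GE]
   → C = (31/10, 13/4)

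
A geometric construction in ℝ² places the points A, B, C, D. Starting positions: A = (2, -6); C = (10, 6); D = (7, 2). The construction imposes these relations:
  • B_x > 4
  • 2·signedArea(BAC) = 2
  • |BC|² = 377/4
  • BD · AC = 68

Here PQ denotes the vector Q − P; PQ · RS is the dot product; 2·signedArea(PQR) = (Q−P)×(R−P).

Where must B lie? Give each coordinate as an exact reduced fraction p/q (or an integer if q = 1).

B = (9/2, -2)

1. B_x = 9/2  [2·signedArea(BAC) = 2 ∩ BD · AC = 68]
2. B_y = -2  [2·signedArea(BAC) = 2 ∩ BD · AC = 68]
   → B = (9/2, -2)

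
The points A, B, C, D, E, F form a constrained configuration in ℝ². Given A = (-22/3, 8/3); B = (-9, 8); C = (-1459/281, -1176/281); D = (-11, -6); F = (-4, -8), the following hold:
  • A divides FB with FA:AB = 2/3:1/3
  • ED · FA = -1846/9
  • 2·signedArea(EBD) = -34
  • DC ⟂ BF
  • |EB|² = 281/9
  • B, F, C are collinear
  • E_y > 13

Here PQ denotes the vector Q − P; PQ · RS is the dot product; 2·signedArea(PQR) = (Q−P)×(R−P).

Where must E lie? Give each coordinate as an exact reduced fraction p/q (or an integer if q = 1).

1. E_x = -32/3  [ED · FA = -1846/9 ∩ 2·signedArea(EBD) = -34]
2. E_y = 40/3  [ED · FA = -1846/9 ∩ 2·signedArea(EBD) = -34]
   → E = (-32/3, 40/3)

E = (-32/3, 40/3)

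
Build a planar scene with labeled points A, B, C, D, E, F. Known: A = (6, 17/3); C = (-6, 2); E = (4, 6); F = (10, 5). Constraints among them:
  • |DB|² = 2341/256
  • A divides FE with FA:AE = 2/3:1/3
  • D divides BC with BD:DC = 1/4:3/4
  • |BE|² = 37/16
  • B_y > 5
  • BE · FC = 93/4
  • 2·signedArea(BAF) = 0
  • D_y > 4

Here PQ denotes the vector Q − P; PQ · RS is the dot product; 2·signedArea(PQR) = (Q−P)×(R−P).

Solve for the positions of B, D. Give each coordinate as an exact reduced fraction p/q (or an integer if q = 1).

B = (11/2, 23/4)
D = (21/8, 77/16)

1. B_x = 11/2  [2·signedArea(BAF) = 0 ∩ BE · FC = 93/4]
2. B_y = 23/4  [2·signedArea(BAF) = 0 ∩ BE · FC = 93/4]
   → B = (11/2, 23/4)
3. D_x = 21/8  [D divides BC with BD:DC = 1/4:3/4]
4. D_y = 77/16  [D divides BC with BD:DC = 1/4:3/4]
   → D = (21/8, 77/16)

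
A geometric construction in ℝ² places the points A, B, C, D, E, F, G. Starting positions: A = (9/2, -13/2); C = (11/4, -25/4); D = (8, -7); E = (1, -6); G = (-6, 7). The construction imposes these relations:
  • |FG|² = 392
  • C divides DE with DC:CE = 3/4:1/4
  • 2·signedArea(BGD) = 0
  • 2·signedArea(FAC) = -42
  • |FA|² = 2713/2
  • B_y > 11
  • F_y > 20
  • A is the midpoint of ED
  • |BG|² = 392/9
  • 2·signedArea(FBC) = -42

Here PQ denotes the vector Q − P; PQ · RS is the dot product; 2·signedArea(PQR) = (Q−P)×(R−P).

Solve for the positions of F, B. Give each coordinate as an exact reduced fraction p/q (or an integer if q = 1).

1. F_x = -20  [line -1/4·x + -7/4·y + 127/4 = 0 ∩ |FA|² = 2713/2]
2. F_y = 21  [line -1/4·x + -7/4·y + 127/4 = 0 ∩ |FA|² = 2713/2]
   → F = (-20, 21)
3. B_x = -32/3  [2·signedArea(BGD) = 0 ∩ 2·signedArea(FBC) = -42]
4. B_y = 35/3  [2·signedArea(BGD) = 0 ∩ 2·signedArea(FBC) = -42]
   → B = (-32/3, 35/3)

B = (-32/3, 35/3)
F = (-20, 21)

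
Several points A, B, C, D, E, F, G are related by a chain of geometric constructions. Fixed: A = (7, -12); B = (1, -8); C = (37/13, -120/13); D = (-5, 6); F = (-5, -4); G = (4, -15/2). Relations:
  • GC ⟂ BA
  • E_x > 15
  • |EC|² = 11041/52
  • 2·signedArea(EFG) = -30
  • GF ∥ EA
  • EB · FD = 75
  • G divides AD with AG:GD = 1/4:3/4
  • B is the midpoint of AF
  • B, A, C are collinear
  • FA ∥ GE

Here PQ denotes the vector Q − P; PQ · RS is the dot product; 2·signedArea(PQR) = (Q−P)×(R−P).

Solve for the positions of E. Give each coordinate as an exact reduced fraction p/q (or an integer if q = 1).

1. E_x = 16  [GF ∥ EA ∩ FA ∥ GE]
2. E_y = -31/2  [GF ∥ EA ∩ FA ∥ GE]
   → E = (16, -31/2)

E = (16, -31/2)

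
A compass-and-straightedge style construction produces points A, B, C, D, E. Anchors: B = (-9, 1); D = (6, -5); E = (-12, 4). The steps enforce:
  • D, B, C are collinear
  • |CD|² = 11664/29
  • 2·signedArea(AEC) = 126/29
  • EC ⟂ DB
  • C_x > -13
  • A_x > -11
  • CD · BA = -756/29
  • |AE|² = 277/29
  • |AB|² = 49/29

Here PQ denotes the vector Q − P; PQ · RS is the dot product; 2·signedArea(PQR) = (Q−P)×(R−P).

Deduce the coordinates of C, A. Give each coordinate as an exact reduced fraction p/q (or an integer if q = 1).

1. C_x = -366/29  [D, B, C are collinear ∩ EC ⟂ DB]
2. C_y = 71/29  [D, B, C are collinear ∩ EC ⟂ DB]
   → C = (-366/29, 71/29)
3. A_x = -296/29  [line 45/29·x + -18/29·y + 486/29 = 0 ∩ |AB|² = 49/29]
4. A_y = 43/29  [line 45/29·x + -18/29·y + 486/29 = 0 ∩ |AB|² = 49/29]
   → A = (-296/29, 43/29)

A = (-296/29, 43/29)
C = (-366/29, 71/29)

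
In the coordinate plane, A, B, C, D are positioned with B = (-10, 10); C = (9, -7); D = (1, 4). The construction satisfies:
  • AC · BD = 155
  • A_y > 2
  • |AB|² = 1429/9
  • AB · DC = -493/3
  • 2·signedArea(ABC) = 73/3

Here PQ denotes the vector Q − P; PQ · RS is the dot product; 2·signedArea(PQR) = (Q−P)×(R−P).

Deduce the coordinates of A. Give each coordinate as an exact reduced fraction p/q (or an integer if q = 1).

1. A_x = 0  [AC · BD = 155 ∩ 2·signedArea(ABC) = 73/3]
2. A_y = 7/3  [AC · BD = 155 ∩ 2·signedArea(ABC) = 73/3]
   → A = (0, 7/3)

A = (0, 7/3)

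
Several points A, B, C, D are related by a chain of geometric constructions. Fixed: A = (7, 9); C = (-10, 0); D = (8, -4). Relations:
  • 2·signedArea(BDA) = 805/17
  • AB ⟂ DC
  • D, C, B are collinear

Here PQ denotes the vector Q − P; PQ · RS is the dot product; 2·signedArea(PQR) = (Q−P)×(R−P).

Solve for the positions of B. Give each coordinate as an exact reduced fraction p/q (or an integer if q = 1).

1. B_x = 73/17  [D, C, B are collinear ∩ AB ⟂ DC]
2. B_y = -54/17  [D, C, B are collinear ∩ AB ⟂ DC]
   → B = (73/17, -54/17)

B = (73/17, -54/17)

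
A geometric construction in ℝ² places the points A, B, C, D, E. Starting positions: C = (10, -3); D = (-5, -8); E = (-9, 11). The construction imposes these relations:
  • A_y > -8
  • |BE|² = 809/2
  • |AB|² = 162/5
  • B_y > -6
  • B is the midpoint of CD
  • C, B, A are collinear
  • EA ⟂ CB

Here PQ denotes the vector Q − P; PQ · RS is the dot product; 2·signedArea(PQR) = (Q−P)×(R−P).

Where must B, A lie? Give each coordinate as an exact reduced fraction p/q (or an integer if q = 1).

1. B_x = 5/2  [B is the midpoint of CD]
2. B_y = -11/2  [B is the midpoint of CD]
   → B = (5/2, -11/2)
3. A_x = -29/10  [C, B, A are collinear ∩ EA ⟂ CB]
4. A_y = -73/10  [C, B, A are collinear ∩ EA ⟂ CB]
   → A = (-29/10, -73/10)

A = (-29/10, -73/10)
B = (5/2, -11/2)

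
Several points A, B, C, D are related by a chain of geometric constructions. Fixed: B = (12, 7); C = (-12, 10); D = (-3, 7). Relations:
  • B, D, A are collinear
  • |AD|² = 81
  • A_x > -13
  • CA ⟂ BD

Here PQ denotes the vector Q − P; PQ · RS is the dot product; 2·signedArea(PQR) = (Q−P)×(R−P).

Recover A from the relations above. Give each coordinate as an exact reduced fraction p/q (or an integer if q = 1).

A = (-12, 7)

1. A_x = -12  [B, D, A are collinear ∩ CA ⟂ BD]
2. A_y = 7  [B, D, A are collinear ∩ CA ⟂ BD]
   → A = (-12, 7)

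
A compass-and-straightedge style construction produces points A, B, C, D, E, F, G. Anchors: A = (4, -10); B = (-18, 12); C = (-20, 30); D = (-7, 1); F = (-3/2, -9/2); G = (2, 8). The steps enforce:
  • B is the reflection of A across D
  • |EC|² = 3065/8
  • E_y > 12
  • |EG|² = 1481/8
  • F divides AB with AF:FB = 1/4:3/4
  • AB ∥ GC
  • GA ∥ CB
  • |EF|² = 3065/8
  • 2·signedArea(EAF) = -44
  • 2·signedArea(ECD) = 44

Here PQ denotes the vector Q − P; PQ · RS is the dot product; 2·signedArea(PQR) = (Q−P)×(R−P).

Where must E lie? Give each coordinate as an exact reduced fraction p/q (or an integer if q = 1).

1. E_x = -43/4  [2·signedArea(ECD) = 44 ∩ 2·signedArea(EAF) = -44]
2. E_y = 51/4  [2·signedArea(ECD) = 44 ∩ 2·signedArea(EAF) = -44]
   → E = (-43/4, 51/4)

E = (-43/4, 51/4)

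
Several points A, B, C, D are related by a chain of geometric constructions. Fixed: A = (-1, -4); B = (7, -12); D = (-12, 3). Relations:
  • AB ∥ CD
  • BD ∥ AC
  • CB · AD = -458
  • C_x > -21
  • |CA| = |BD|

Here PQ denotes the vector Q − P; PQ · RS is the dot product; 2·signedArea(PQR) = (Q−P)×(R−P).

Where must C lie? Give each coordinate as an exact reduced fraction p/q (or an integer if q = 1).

C = (-20, 11)

1. C_x = -20  [AB ∥ CD ∩ BD ∥ AC]
2. C_y = 11  [AB ∥ CD ∩ BD ∥ AC]
   → C = (-20, 11)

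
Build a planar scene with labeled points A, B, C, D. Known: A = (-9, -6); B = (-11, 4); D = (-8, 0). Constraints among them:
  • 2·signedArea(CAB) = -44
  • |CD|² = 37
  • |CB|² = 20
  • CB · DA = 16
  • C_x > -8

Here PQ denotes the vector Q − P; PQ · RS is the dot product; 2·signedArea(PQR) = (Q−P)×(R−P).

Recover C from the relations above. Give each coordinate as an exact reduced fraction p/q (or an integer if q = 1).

C = (-7, 6)

1. C_x = -7  [CB · DA = 16 ∩ 2·signedArea(CAB) = -44]
2. C_y = 6  [CB · DA = 16 ∩ 2·signedArea(CAB) = -44]
   → C = (-7, 6)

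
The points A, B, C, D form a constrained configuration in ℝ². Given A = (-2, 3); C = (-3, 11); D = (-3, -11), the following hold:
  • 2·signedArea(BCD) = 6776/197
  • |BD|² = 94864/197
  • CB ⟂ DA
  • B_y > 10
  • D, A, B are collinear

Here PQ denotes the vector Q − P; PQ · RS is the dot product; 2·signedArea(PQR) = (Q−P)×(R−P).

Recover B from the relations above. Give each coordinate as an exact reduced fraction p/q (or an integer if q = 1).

1. B_x = -283/197  [D, A, B are collinear ∩ CB ⟂ DA]
2. B_y = 2145/197  [D, A, B are collinear ∩ CB ⟂ DA]
   → B = (-283/197, 2145/197)

B = (-283/197, 2145/197)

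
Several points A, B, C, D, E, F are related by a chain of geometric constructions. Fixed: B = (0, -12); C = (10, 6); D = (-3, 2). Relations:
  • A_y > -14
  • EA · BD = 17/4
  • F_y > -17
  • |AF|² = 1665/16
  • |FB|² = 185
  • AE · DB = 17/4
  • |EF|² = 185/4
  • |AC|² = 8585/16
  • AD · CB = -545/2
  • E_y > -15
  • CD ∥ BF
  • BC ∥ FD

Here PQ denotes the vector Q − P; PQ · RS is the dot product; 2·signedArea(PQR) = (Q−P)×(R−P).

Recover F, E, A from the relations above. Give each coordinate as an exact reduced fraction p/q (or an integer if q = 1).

1. F_x = -13  [BC ∥ FD ∩ CD ∥ BF]
2. F_y = -16  [BC ∥ FD ∩ CD ∥ BF]
   → F = (-13, -16)
3. A_x = -13/4  [line 10·x + 18·y + 533/2 = 0 ∩ |AC|² = 8585/16]
4. A_y = -13  [line 10·x + 18·y + 533/2 = 0 ∩ |AC|² = 8585/16]
   → A = (-13/4, -13)
5. E_x = -13/2  [line 3·x + -14·y + -353/2 = 0 ∩ |EF|² = 185/4]
6. E_y = -14  [line 3·x + -14·y + -353/2 = 0 ∩ |EF|² = 185/4]
   → E = (-13/2, -14)

A = (-13/4, -13)
E = (-13/2, -14)
F = (-13, -16)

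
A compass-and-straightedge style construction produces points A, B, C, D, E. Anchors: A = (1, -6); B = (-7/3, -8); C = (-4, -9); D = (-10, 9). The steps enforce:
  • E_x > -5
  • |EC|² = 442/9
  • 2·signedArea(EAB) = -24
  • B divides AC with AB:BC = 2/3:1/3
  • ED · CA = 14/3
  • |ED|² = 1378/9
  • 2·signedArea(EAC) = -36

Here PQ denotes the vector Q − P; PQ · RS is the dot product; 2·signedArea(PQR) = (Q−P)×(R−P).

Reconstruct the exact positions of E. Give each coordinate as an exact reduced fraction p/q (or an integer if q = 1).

E = (-13/3, -2)

1. E_x = -13/3  [ED · CA = 14/3 ∩ 2·signedArea(EAB) = -24]
2. E_y = -2  [ED · CA = 14/3 ∩ 2·signedArea(EAB) = -24]
   → E = (-13/3, -2)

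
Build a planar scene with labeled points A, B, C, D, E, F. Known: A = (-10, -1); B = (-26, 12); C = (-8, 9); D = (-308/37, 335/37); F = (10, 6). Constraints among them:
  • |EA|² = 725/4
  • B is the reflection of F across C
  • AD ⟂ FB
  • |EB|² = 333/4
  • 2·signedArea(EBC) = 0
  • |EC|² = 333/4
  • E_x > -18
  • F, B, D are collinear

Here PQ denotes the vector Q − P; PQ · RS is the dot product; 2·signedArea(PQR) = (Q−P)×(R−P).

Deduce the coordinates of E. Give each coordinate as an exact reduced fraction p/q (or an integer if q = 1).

1. E_x = -17  [line 3·x + 18·y + -138 = 0 ∩ |EB|² = 333/4]
2. E_y = 21/2  [line 3·x + 18·y + -138 = 0 ∩ |EB|² = 333/4]
   → E = (-17, 21/2)

E = (-17, 21/2)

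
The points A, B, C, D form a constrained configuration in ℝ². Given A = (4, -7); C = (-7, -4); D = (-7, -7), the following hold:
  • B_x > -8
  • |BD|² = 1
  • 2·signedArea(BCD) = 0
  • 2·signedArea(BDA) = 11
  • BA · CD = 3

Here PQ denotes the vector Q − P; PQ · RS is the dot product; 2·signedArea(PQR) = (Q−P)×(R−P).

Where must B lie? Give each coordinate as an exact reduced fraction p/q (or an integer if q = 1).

1. B_x = -7  [2·signedArea(BCD) = 0 ∩ BA · CD = 3]
2. B_y = -6  [2·signedArea(BCD) = 0 ∩ BA · CD = 3]
   → B = (-7, -6)

B = (-7, -6)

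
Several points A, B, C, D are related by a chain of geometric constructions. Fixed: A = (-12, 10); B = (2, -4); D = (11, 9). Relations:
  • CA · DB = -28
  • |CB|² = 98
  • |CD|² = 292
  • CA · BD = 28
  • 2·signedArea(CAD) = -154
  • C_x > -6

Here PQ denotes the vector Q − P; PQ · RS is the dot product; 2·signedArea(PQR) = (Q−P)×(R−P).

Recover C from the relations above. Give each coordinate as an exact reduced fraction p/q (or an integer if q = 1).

1. C_x = -5  [CA · BD = 28 ∩ 2·signedArea(CAD) = -154]
2. C_y = 3  [CA · BD = 28 ∩ 2·signedArea(CAD) = -154]
   → C = (-5, 3)

C = (-5, 3)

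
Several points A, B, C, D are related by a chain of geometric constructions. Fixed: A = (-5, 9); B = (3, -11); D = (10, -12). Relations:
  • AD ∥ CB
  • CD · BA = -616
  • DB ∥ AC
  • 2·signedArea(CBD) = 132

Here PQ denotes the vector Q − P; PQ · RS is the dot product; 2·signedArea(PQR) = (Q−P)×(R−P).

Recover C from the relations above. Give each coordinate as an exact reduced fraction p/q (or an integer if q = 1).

1. C_x = -12  [AD ∥ CB ∩ DB ∥ AC]
2. C_y = 10  [AD ∥ CB ∩ DB ∥ AC]
   → C = (-12, 10)

C = (-12, 10)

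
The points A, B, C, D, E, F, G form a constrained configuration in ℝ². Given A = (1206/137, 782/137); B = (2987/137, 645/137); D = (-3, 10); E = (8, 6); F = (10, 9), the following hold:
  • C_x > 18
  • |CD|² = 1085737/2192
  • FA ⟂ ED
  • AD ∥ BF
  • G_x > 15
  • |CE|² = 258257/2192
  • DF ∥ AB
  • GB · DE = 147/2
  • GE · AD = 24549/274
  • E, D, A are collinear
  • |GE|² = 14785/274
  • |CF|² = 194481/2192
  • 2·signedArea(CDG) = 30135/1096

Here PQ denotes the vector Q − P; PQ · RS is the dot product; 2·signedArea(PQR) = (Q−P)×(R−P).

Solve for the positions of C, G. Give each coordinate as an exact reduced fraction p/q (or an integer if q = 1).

1. G_x = 4193/274  [line 1617/137·x + -588/137·y + -43365/274 = 0 ∩ |GE|² = 14785/274]
2. G_y = 1427/274  [line 1617/137·x + -588/137·y + -43365/274 = 0 ∩ |GE|² = 14785/274]
   → G = (4193/274, 1427/274)
3. C_x = 10331/548  [line 1313/274·x + 5015/274·y + -214979/1096 = 0 ∩ |CF|² = 194481/2192]
4. C_y = 792/137  [line 1313/274·x + 5015/274·y + -214979/1096 = 0 ∩ |CF|² = 194481/2192]
   → C = (10331/548, 792/137)

C = (10331/548, 792/137)
G = (4193/274, 1427/274)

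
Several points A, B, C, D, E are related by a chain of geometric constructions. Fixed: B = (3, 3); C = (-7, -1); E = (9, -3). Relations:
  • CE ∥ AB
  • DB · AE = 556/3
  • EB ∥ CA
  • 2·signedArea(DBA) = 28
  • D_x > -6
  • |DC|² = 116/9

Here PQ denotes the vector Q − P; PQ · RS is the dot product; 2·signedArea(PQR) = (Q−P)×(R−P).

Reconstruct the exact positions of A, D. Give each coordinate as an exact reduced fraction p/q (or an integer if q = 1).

1. A_x = -13  [CE ∥ AB ∩ EB ∥ CA]
2. A_y = 5  [CE ∥ AB ∩ EB ∥ CA]
   → A = (-13, 5)
3. D_x = -17/3  [DB · AE = 556/3 ∩ 2·signedArea(DBA) = 28]
4. D_y = 7/3  [DB · AE = 556/3 ∩ 2·signedArea(DBA) = 28]
   → D = (-17/3, 7/3)

A = (-13, 5)
D = (-17/3, 7/3)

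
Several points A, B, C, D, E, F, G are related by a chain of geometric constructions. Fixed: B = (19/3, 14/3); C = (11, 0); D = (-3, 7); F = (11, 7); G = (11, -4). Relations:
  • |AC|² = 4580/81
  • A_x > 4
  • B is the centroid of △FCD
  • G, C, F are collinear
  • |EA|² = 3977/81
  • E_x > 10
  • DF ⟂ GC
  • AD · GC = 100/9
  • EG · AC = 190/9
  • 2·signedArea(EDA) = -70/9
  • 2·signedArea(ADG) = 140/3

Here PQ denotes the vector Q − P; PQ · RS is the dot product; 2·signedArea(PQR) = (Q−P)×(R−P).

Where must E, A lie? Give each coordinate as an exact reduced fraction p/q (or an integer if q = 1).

1. A_x = 43/9  [2·signedArea(ADG) = 140/3 ∩ AD · GC = 100/9]
2. A_y = 38/9  [2·signedArea(ADG) = 140/3 ∩ AD · GC = 100/9]
   → A = (43/9, 38/9)
3. E_x = 11  [2·signedArea(EDA) = -70/9 ∩ EG · AC = 190/9]
4. E_y = 1  [2·signedArea(EDA) = -70/9 ∩ EG · AC = 190/9]
   → E = (11, 1)

A = (43/9, 38/9)
E = (11, 1)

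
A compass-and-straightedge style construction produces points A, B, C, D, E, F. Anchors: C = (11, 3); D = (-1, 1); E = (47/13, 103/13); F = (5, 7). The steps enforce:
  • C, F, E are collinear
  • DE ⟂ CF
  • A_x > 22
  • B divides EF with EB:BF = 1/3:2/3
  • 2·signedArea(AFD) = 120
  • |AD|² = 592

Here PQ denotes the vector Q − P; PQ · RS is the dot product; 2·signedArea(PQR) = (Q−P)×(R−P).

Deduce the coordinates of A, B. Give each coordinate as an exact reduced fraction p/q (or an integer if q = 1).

A = (23, 5)
B = (53/13, 99/13)

1. A_x = 23  [line 6·x + -6·y + -108 = 0 ∩ |AD|² = 592]
2. A_y = 5  [line 6·x + -6·y + -108 = 0 ∩ |AD|² = 592]
   → A = (23, 5)
3. B_x = 53/13  [B divides EF with EB:BF = 1/3:2/3]
4. B_y = 99/13  [B divides EF with EB:BF = 1/3:2/3]
   → B = (53/13, 99/13)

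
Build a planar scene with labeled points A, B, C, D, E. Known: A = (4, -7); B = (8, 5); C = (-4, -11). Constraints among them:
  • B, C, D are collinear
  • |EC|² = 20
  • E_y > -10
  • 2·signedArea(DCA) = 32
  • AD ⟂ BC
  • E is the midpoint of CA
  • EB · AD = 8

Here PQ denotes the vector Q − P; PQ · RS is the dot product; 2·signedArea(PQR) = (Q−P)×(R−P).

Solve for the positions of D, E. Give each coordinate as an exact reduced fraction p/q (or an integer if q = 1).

1. D_x = 4/5  [B, C, D are collinear ∩ AD ⟂ BC]
2. D_y = -23/5  [B, C, D are collinear ∩ AD ⟂ BC]
   → D = (4/5, -23/5)
3. E_x = 0  [E is the midpoint of CA]
4. E_y = -9  [E is the midpoint of CA]
   → E = (0, -9)

D = (4/5, -23/5)
E = (0, -9)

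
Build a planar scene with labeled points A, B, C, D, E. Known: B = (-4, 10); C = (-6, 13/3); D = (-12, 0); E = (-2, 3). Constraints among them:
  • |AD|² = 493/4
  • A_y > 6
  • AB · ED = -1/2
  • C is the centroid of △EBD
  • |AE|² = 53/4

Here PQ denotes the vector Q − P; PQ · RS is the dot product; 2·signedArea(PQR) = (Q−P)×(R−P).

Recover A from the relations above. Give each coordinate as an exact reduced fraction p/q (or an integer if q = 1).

1. A_x = -3  [line 10·x + 3·y + 21/2 = 0 ∩ |AE|² = 53/4]
2. A_y = 13/2  [line 10·x + 3·y + 21/2 = 0 ∩ |AE|² = 53/4]
   → A = (-3, 13/2)

A = (-3, 13/2)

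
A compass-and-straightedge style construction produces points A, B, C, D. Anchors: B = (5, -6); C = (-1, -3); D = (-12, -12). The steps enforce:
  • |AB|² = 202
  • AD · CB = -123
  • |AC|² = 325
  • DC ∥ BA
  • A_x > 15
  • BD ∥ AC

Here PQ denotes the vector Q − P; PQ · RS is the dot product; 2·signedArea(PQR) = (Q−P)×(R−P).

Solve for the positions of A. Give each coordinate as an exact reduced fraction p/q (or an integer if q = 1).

A = (16, 3)

1. A_x = 16  [BD ∥ AC ∩ DC ∥ BA]
2. A_y = 3  [BD ∥ AC ∩ DC ∥ BA]
   → A = (16, 3)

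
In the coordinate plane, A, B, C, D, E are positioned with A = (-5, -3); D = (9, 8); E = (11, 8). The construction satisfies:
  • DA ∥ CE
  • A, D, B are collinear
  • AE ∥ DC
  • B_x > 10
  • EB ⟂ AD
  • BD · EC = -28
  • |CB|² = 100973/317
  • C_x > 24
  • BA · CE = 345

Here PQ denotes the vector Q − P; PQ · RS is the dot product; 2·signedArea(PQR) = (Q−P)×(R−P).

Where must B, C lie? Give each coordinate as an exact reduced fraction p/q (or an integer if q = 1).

1. B_x = 3245/317  [A, D, B are collinear ∩ EB ⟂ AD]
2. B_y = 2844/317  [A, D, B are collinear ∩ EB ⟂ AD]
   → B = (3245/317, 2844/317)
3. C_x = 25  [DA ∥ CE ∩ AE ∥ DC]
4. C_y = 19  [DA ∥ CE ∩ AE ∥ DC]
   → C = (25, 19)

B = (3245/317, 2844/317)
C = (25, 19)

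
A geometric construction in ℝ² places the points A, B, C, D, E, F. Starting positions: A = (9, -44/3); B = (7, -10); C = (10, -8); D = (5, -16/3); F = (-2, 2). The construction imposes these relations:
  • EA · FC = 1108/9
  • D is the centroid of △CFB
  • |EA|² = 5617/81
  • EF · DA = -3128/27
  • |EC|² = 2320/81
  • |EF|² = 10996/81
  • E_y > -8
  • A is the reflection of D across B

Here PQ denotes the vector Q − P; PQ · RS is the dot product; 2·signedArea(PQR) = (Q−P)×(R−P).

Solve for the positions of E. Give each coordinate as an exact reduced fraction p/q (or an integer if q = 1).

E = (14/3, -68/9)

1. E_x = 14/3  [EF · DA = -3128/27 ∩ EA · FC = 1108/9]
2. E_y = -68/9  [EF · DA = -3128/27 ∩ EA · FC = 1108/9]
   → E = (14/3, -68/9)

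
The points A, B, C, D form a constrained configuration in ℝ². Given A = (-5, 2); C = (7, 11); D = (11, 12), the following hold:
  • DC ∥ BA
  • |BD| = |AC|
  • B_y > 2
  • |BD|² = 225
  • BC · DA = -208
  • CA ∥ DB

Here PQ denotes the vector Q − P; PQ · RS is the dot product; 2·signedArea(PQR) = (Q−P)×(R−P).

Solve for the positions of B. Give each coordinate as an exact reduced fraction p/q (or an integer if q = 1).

1. B_x = -1  [DC ∥ BA ∩ CA ∥ DB]
2. B_y = 3  [DC ∥ BA ∩ CA ∥ DB]
   → B = (-1, 3)

B = (-1, 3)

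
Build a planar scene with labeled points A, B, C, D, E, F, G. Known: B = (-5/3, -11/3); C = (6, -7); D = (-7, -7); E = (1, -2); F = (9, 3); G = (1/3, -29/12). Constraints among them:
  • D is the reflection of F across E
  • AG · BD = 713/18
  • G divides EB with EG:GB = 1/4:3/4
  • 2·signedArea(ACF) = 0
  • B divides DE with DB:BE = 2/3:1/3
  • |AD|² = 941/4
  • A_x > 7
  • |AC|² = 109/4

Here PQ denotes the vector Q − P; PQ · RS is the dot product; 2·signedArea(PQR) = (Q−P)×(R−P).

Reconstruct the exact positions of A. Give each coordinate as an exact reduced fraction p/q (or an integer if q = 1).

1. A_x = 15/2  [2·signedArea(ACF) = 0 ∩ AG · BD = 713/18]
2. A_y = -2  [2·signedArea(ACF) = 0 ∩ AG · BD = 713/18]
   → A = (15/2, -2)

A = (15/2, -2)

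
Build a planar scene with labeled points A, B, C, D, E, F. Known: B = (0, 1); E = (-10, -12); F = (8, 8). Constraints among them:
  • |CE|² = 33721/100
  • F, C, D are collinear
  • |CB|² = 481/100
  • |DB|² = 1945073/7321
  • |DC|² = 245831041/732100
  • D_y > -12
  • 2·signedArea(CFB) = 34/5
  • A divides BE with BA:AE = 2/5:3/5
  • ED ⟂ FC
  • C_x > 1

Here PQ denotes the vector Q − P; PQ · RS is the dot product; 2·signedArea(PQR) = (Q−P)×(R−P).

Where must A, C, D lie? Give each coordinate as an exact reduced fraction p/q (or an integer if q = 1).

1. A_x = -4  [A divides BE with BA:AE = 2/5:3/5]
2. A_y = -21/5  [A divides BE with BA:AE = 2/5:3/5]
   → A = (-4, -21/5)
3. C_x = 2  [line 7·x + -8·y + 6/5 = 0 ∩ |CE|² = 33721/100]
4. C_y = 19/10  [line 7·x + -8·y + 6/5 = 0 ∩ |CE|² = 33721/100]
   → C = (2, 19/10)
5. D_x = -79432/7321  [F, C, D are collinear ∩ ED ⟂ FC]
6. D_y = -81732/7321  [F, C, D are collinear ∩ ED ⟂ FC]
   → D = (-79432/7321, -81732/7321)

A = (-4, -21/5)
C = (2, 19/10)
D = (-79432/7321, -81732/7321)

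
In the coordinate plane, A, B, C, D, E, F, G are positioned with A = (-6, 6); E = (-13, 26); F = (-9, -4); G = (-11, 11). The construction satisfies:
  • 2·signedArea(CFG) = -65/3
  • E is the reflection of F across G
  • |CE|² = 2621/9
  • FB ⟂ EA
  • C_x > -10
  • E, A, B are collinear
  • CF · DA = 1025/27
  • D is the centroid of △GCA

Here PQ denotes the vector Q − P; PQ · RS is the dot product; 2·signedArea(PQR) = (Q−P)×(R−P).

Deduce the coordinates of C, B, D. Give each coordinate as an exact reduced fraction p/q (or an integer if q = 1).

1. C_x = -28/3  [line -15·x + -2·y + -364/3 = 0 ∩ |CE|² = 2621/9]
2. C_y = 28/3  [line -15·x + -2·y + -364/3 = 0 ∩ |CE|² = 2621/9]
   → C = (-28/3, 28/3)
3. B_x = -1441/449  [E, A, B are collinear ∩ FB ⟂ EA]
4. B_y = -886/449  [E, A, B are collinear ∩ FB ⟂ EA]
   → B = (-1441/449, -886/449)
5. D_x = -79/9  [D is the centroid of △GCA]
6. D_y = 79/9  [D is the centroid of △GCA]
   → D = (-79/9, 79/9)

B = (-1441/449, -886/449)
C = (-28/3, 28/3)
D = (-79/9, 79/9)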